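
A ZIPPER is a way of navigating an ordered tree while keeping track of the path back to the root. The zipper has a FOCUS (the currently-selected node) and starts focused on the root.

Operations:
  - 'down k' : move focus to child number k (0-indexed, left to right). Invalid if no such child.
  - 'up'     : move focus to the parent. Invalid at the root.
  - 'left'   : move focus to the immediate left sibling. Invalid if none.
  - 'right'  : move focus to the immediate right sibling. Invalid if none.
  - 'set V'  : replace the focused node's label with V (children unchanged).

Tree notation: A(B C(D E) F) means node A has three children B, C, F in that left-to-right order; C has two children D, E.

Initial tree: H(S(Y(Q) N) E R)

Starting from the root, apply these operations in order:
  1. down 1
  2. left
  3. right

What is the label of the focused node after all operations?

Answer: E

Derivation:
Step 1 (down 1): focus=E path=1 depth=1 children=[] left=['S'] right=['R'] parent=H
Step 2 (left): focus=S path=0 depth=1 children=['Y', 'N'] left=[] right=['E', 'R'] parent=H
Step 3 (right): focus=E path=1 depth=1 children=[] left=['S'] right=['R'] parent=H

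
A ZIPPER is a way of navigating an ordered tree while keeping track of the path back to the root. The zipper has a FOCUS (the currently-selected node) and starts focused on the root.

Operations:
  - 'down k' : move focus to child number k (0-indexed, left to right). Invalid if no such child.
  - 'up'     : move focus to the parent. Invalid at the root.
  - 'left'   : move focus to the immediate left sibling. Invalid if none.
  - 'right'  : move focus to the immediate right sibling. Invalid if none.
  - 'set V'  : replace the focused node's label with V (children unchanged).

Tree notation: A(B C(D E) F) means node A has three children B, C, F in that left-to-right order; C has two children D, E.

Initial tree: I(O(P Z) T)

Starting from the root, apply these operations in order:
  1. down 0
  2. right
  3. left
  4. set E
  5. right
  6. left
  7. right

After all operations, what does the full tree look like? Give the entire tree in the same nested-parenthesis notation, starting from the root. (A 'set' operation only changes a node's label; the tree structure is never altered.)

Step 1 (down 0): focus=O path=0 depth=1 children=['P', 'Z'] left=[] right=['T'] parent=I
Step 2 (right): focus=T path=1 depth=1 children=[] left=['O'] right=[] parent=I
Step 3 (left): focus=O path=0 depth=1 children=['P', 'Z'] left=[] right=['T'] parent=I
Step 4 (set E): focus=E path=0 depth=1 children=['P', 'Z'] left=[] right=['T'] parent=I
Step 5 (right): focus=T path=1 depth=1 children=[] left=['E'] right=[] parent=I
Step 6 (left): focus=E path=0 depth=1 children=['P', 'Z'] left=[] right=['T'] parent=I
Step 7 (right): focus=T path=1 depth=1 children=[] left=['E'] right=[] parent=I

Answer: I(E(P Z) T)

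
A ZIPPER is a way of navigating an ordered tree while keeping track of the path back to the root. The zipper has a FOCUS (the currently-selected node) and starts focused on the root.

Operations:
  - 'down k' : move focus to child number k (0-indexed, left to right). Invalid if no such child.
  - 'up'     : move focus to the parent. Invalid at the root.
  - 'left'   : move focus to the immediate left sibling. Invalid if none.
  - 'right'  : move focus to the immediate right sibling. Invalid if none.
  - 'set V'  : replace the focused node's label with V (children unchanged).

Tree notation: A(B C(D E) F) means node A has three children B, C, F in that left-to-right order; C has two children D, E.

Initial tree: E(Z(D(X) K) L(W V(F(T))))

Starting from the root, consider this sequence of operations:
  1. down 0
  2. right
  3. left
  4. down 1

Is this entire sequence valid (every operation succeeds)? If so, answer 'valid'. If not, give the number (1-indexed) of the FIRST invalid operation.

Answer: valid

Derivation:
Step 1 (down 0): focus=Z path=0 depth=1 children=['D', 'K'] left=[] right=['L'] parent=E
Step 2 (right): focus=L path=1 depth=1 children=['W', 'V'] left=['Z'] right=[] parent=E
Step 3 (left): focus=Z path=0 depth=1 children=['D', 'K'] left=[] right=['L'] parent=E
Step 4 (down 1): focus=K path=0/1 depth=2 children=[] left=['D'] right=[] parent=Z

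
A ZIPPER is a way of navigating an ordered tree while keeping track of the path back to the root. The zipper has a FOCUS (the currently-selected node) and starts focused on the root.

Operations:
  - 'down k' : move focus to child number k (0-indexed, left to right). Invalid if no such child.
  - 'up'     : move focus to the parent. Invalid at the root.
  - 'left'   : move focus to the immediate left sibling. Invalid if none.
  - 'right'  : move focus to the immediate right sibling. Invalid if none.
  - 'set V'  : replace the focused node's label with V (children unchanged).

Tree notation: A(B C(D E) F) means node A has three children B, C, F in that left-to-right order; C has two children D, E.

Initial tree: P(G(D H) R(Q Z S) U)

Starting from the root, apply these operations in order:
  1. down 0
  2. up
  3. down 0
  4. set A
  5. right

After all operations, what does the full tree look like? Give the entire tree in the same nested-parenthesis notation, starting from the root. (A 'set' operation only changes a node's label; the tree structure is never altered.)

Step 1 (down 0): focus=G path=0 depth=1 children=['D', 'H'] left=[] right=['R', 'U'] parent=P
Step 2 (up): focus=P path=root depth=0 children=['G', 'R', 'U'] (at root)
Step 3 (down 0): focus=G path=0 depth=1 children=['D', 'H'] left=[] right=['R', 'U'] parent=P
Step 4 (set A): focus=A path=0 depth=1 children=['D', 'H'] left=[] right=['R', 'U'] parent=P
Step 5 (right): focus=R path=1 depth=1 children=['Q', 'Z', 'S'] left=['A'] right=['U'] parent=P

Answer: P(A(D H) R(Q Z S) U)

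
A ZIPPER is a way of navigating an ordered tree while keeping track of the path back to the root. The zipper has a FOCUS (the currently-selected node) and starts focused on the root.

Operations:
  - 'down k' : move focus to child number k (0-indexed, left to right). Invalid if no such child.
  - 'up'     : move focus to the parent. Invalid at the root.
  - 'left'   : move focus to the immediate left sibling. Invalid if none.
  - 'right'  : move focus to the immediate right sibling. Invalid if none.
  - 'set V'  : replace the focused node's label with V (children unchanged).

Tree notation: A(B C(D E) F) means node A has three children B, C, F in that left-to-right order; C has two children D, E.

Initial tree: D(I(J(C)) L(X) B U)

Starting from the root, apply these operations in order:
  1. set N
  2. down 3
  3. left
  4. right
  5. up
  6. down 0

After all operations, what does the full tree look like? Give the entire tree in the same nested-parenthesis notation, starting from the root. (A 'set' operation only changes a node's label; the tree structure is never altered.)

Answer: N(I(J(C)) L(X) B U)

Derivation:
Step 1 (set N): focus=N path=root depth=0 children=['I', 'L', 'B', 'U'] (at root)
Step 2 (down 3): focus=U path=3 depth=1 children=[] left=['I', 'L', 'B'] right=[] parent=N
Step 3 (left): focus=B path=2 depth=1 children=[] left=['I', 'L'] right=['U'] parent=N
Step 4 (right): focus=U path=3 depth=1 children=[] left=['I', 'L', 'B'] right=[] parent=N
Step 5 (up): focus=N path=root depth=0 children=['I', 'L', 'B', 'U'] (at root)
Step 6 (down 0): focus=I path=0 depth=1 children=['J'] left=[] right=['L', 'B', 'U'] parent=N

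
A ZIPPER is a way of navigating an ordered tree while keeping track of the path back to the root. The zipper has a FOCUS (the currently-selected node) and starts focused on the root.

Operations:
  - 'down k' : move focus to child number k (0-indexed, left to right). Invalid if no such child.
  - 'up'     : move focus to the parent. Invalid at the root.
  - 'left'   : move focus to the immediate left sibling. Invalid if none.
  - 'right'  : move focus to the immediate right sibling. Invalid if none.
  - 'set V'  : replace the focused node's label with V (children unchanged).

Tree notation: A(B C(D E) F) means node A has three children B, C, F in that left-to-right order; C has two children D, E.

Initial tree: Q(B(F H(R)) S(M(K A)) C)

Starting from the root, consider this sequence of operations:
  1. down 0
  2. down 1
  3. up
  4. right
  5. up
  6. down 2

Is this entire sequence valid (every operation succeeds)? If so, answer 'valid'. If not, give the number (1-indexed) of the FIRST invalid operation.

Answer: valid

Derivation:
Step 1 (down 0): focus=B path=0 depth=1 children=['F', 'H'] left=[] right=['S', 'C'] parent=Q
Step 2 (down 1): focus=H path=0/1 depth=2 children=['R'] left=['F'] right=[] parent=B
Step 3 (up): focus=B path=0 depth=1 children=['F', 'H'] left=[] right=['S', 'C'] parent=Q
Step 4 (right): focus=S path=1 depth=1 children=['M'] left=['B'] right=['C'] parent=Q
Step 5 (up): focus=Q path=root depth=0 children=['B', 'S', 'C'] (at root)
Step 6 (down 2): focus=C path=2 depth=1 children=[] left=['B', 'S'] right=[] parent=Q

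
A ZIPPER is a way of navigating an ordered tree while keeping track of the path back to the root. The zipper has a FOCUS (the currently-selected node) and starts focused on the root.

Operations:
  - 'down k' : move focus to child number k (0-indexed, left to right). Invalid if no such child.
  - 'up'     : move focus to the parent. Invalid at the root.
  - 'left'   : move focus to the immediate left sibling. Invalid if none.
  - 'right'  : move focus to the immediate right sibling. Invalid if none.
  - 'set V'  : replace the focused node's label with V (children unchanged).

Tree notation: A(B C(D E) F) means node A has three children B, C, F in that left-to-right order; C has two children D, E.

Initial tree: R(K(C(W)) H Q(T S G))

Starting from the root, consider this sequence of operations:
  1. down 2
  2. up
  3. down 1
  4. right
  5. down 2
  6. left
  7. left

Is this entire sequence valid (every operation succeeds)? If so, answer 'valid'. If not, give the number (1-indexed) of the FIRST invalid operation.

Answer: valid

Derivation:
Step 1 (down 2): focus=Q path=2 depth=1 children=['T', 'S', 'G'] left=['K', 'H'] right=[] parent=R
Step 2 (up): focus=R path=root depth=0 children=['K', 'H', 'Q'] (at root)
Step 3 (down 1): focus=H path=1 depth=1 children=[] left=['K'] right=['Q'] parent=R
Step 4 (right): focus=Q path=2 depth=1 children=['T', 'S', 'G'] left=['K', 'H'] right=[] parent=R
Step 5 (down 2): focus=G path=2/2 depth=2 children=[] left=['T', 'S'] right=[] parent=Q
Step 6 (left): focus=S path=2/1 depth=2 children=[] left=['T'] right=['G'] parent=Q
Step 7 (left): focus=T path=2/0 depth=2 children=[] left=[] right=['S', 'G'] parent=Q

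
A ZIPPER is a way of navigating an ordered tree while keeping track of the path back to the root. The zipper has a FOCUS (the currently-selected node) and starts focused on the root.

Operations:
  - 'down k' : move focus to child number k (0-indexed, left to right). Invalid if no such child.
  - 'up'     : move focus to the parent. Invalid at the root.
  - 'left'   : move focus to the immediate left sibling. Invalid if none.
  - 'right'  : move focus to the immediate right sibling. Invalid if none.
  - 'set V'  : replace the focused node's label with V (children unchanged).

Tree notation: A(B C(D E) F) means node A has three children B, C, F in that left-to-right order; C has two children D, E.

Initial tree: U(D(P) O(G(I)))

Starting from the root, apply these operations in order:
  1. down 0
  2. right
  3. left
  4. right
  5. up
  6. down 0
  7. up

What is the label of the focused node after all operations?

Step 1 (down 0): focus=D path=0 depth=1 children=['P'] left=[] right=['O'] parent=U
Step 2 (right): focus=O path=1 depth=1 children=['G'] left=['D'] right=[] parent=U
Step 3 (left): focus=D path=0 depth=1 children=['P'] left=[] right=['O'] parent=U
Step 4 (right): focus=O path=1 depth=1 children=['G'] left=['D'] right=[] parent=U
Step 5 (up): focus=U path=root depth=0 children=['D', 'O'] (at root)
Step 6 (down 0): focus=D path=0 depth=1 children=['P'] left=[] right=['O'] parent=U
Step 7 (up): focus=U path=root depth=0 children=['D', 'O'] (at root)

Answer: U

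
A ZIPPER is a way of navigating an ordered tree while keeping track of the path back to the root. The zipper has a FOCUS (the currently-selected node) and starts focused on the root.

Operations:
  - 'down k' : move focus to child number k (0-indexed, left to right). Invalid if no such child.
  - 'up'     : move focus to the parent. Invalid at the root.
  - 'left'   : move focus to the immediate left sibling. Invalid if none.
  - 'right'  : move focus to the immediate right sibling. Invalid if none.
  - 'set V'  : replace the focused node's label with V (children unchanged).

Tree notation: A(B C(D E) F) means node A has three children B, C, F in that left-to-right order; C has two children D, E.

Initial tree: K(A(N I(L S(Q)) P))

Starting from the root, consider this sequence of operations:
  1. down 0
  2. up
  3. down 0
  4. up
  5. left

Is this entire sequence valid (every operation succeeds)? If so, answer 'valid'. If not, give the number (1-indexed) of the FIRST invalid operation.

Step 1 (down 0): focus=A path=0 depth=1 children=['N', 'I', 'P'] left=[] right=[] parent=K
Step 2 (up): focus=K path=root depth=0 children=['A'] (at root)
Step 3 (down 0): focus=A path=0 depth=1 children=['N', 'I', 'P'] left=[] right=[] parent=K
Step 4 (up): focus=K path=root depth=0 children=['A'] (at root)
Step 5 (left): INVALID

Answer: 5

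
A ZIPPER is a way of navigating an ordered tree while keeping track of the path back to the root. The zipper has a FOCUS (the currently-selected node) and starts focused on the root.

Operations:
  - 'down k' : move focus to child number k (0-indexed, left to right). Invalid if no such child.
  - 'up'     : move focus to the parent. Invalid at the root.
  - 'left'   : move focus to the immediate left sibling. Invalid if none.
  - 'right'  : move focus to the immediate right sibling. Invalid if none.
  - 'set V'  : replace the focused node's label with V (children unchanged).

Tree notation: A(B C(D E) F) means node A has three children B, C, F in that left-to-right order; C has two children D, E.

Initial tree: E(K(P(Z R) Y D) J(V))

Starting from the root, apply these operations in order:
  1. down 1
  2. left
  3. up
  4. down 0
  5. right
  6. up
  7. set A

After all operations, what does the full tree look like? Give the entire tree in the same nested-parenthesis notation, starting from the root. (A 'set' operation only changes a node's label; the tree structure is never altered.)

Step 1 (down 1): focus=J path=1 depth=1 children=['V'] left=['K'] right=[] parent=E
Step 2 (left): focus=K path=0 depth=1 children=['P', 'Y', 'D'] left=[] right=['J'] parent=E
Step 3 (up): focus=E path=root depth=0 children=['K', 'J'] (at root)
Step 4 (down 0): focus=K path=0 depth=1 children=['P', 'Y', 'D'] left=[] right=['J'] parent=E
Step 5 (right): focus=J path=1 depth=1 children=['V'] left=['K'] right=[] parent=E
Step 6 (up): focus=E path=root depth=0 children=['K', 'J'] (at root)
Step 7 (set A): focus=A path=root depth=0 children=['K', 'J'] (at root)

Answer: A(K(P(Z R) Y D) J(V))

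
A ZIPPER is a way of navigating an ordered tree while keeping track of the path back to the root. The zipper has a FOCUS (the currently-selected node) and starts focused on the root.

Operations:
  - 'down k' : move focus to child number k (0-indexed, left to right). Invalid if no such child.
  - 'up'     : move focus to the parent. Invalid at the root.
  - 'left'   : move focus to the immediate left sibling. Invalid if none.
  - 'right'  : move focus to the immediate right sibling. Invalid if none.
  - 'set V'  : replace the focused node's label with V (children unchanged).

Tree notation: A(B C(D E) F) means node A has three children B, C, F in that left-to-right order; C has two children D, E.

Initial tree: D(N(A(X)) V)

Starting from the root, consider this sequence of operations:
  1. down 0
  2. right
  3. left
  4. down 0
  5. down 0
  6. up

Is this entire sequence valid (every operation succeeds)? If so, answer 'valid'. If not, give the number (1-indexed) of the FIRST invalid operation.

Step 1 (down 0): focus=N path=0 depth=1 children=['A'] left=[] right=['V'] parent=D
Step 2 (right): focus=V path=1 depth=1 children=[] left=['N'] right=[] parent=D
Step 3 (left): focus=N path=0 depth=1 children=['A'] left=[] right=['V'] parent=D
Step 4 (down 0): focus=A path=0/0 depth=2 children=['X'] left=[] right=[] parent=N
Step 5 (down 0): focus=X path=0/0/0 depth=3 children=[] left=[] right=[] parent=A
Step 6 (up): focus=A path=0/0 depth=2 children=['X'] left=[] right=[] parent=N

Answer: valid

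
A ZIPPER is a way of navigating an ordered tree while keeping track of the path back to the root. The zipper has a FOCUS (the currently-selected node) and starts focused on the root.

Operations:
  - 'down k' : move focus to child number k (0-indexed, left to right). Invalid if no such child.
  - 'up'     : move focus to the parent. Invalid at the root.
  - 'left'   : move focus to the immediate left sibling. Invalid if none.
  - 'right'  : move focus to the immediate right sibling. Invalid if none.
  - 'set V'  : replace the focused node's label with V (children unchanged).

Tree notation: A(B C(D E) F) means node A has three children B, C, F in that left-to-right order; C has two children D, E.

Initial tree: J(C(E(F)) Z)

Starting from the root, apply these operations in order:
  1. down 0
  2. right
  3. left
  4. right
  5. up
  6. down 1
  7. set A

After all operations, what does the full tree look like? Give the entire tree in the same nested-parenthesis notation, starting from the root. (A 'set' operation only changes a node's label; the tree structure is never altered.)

Step 1 (down 0): focus=C path=0 depth=1 children=['E'] left=[] right=['Z'] parent=J
Step 2 (right): focus=Z path=1 depth=1 children=[] left=['C'] right=[] parent=J
Step 3 (left): focus=C path=0 depth=1 children=['E'] left=[] right=['Z'] parent=J
Step 4 (right): focus=Z path=1 depth=1 children=[] left=['C'] right=[] parent=J
Step 5 (up): focus=J path=root depth=0 children=['C', 'Z'] (at root)
Step 6 (down 1): focus=Z path=1 depth=1 children=[] left=['C'] right=[] parent=J
Step 7 (set A): focus=A path=1 depth=1 children=[] left=['C'] right=[] parent=J

Answer: J(C(E(F)) A)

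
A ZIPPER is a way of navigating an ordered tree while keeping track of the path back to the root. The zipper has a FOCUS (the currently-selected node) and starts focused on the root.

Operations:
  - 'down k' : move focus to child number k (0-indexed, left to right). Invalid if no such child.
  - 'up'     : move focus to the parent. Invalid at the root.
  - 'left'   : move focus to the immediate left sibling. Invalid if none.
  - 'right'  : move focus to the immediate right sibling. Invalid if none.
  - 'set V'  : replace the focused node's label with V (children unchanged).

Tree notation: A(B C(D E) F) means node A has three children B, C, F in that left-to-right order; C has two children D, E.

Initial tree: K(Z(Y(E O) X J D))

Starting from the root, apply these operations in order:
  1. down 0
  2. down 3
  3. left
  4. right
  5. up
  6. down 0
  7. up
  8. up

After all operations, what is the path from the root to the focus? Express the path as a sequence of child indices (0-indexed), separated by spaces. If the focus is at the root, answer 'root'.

Answer: root

Derivation:
Step 1 (down 0): focus=Z path=0 depth=1 children=['Y', 'X', 'J', 'D'] left=[] right=[] parent=K
Step 2 (down 3): focus=D path=0/3 depth=2 children=[] left=['Y', 'X', 'J'] right=[] parent=Z
Step 3 (left): focus=J path=0/2 depth=2 children=[] left=['Y', 'X'] right=['D'] parent=Z
Step 4 (right): focus=D path=0/3 depth=2 children=[] left=['Y', 'X', 'J'] right=[] parent=Z
Step 5 (up): focus=Z path=0 depth=1 children=['Y', 'X', 'J', 'D'] left=[] right=[] parent=K
Step 6 (down 0): focus=Y path=0/0 depth=2 children=['E', 'O'] left=[] right=['X', 'J', 'D'] parent=Z
Step 7 (up): focus=Z path=0 depth=1 children=['Y', 'X', 'J', 'D'] left=[] right=[] parent=K
Step 8 (up): focus=K path=root depth=0 children=['Z'] (at root)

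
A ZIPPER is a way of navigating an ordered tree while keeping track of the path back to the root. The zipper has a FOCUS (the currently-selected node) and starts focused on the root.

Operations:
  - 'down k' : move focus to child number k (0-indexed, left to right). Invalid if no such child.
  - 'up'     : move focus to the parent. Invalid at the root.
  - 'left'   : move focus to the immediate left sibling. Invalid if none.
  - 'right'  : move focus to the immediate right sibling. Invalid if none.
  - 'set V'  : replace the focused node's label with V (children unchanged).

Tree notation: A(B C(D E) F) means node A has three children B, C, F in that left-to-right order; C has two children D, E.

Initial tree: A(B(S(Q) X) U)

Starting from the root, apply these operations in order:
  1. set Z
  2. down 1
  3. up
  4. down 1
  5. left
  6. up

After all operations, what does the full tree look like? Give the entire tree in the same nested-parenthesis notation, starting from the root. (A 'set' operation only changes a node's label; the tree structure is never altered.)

Answer: Z(B(S(Q) X) U)

Derivation:
Step 1 (set Z): focus=Z path=root depth=0 children=['B', 'U'] (at root)
Step 2 (down 1): focus=U path=1 depth=1 children=[] left=['B'] right=[] parent=Z
Step 3 (up): focus=Z path=root depth=0 children=['B', 'U'] (at root)
Step 4 (down 1): focus=U path=1 depth=1 children=[] left=['B'] right=[] parent=Z
Step 5 (left): focus=B path=0 depth=1 children=['S', 'X'] left=[] right=['U'] parent=Z
Step 6 (up): focus=Z path=root depth=0 children=['B', 'U'] (at root)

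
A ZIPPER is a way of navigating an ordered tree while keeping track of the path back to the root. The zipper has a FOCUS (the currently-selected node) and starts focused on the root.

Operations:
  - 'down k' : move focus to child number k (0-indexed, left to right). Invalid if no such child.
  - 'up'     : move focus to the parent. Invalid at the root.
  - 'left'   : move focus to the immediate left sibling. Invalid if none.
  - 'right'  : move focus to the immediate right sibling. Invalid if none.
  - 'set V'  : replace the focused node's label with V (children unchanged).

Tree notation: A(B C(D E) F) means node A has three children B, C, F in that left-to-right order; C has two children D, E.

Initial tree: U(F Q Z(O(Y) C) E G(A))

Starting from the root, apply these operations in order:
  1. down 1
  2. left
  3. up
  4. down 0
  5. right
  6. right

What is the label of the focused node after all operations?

Step 1 (down 1): focus=Q path=1 depth=1 children=[] left=['F'] right=['Z', 'E', 'G'] parent=U
Step 2 (left): focus=F path=0 depth=1 children=[] left=[] right=['Q', 'Z', 'E', 'G'] parent=U
Step 3 (up): focus=U path=root depth=0 children=['F', 'Q', 'Z', 'E', 'G'] (at root)
Step 4 (down 0): focus=F path=0 depth=1 children=[] left=[] right=['Q', 'Z', 'E', 'G'] parent=U
Step 5 (right): focus=Q path=1 depth=1 children=[] left=['F'] right=['Z', 'E', 'G'] parent=U
Step 6 (right): focus=Z path=2 depth=1 children=['O', 'C'] left=['F', 'Q'] right=['E', 'G'] parent=U

Answer: Z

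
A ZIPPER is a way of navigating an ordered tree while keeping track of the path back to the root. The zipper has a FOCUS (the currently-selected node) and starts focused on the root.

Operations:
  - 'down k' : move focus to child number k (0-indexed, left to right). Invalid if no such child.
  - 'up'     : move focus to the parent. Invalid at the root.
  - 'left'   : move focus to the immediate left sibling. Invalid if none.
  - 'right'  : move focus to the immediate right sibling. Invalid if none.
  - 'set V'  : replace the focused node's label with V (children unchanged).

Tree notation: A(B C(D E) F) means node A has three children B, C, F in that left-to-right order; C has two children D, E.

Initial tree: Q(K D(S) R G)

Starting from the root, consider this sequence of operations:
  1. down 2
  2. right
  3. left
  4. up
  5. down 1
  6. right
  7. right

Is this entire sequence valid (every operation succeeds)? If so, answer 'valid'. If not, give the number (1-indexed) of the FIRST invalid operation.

Answer: valid

Derivation:
Step 1 (down 2): focus=R path=2 depth=1 children=[] left=['K', 'D'] right=['G'] parent=Q
Step 2 (right): focus=G path=3 depth=1 children=[] left=['K', 'D', 'R'] right=[] parent=Q
Step 3 (left): focus=R path=2 depth=1 children=[] left=['K', 'D'] right=['G'] parent=Q
Step 4 (up): focus=Q path=root depth=0 children=['K', 'D', 'R', 'G'] (at root)
Step 5 (down 1): focus=D path=1 depth=1 children=['S'] left=['K'] right=['R', 'G'] parent=Q
Step 6 (right): focus=R path=2 depth=1 children=[] left=['K', 'D'] right=['G'] parent=Q
Step 7 (right): focus=G path=3 depth=1 children=[] left=['K', 'D', 'R'] right=[] parent=Q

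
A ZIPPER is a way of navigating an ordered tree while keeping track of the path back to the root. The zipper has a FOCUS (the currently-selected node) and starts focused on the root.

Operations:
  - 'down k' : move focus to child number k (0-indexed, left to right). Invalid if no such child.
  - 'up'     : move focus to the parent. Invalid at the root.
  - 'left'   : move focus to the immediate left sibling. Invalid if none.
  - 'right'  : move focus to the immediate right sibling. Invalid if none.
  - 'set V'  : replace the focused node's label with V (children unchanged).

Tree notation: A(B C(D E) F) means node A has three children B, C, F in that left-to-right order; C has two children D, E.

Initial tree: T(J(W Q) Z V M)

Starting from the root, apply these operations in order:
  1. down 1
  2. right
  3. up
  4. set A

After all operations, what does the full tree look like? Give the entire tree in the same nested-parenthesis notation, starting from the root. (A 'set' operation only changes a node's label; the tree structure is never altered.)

Answer: A(J(W Q) Z V M)

Derivation:
Step 1 (down 1): focus=Z path=1 depth=1 children=[] left=['J'] right=['V', 'M'] parent=T
Step 2 (right): focus=V path=2 depth=1 children=[] left=['J', 'Z'] right=['M'] parent=T
Step 3 (up): focus=T path=root depth=0 children=['J', 'Z', 'V', 'M'] (at root)
Step 4 (set A): focus=A path=root depth=0 children=['J', 'Z', 'V', 'M'] (at root)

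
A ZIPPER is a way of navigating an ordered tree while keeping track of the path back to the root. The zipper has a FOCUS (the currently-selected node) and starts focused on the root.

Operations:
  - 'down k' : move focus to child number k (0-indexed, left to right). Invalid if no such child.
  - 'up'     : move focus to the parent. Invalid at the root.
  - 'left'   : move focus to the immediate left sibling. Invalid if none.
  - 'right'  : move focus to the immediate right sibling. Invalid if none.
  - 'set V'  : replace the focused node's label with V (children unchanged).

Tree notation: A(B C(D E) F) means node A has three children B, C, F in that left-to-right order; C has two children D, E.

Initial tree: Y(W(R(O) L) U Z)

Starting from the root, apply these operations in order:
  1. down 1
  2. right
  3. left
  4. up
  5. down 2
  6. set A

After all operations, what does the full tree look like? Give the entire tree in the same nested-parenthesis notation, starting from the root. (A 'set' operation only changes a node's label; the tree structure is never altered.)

Answer: Y(W(R(O) L) U A)

Derivation:
Step 1 (down 1): focus=U path=1 depth=1 children=[] left=['W'] right=['Z'] parent=Y
Step 2 (right): focus=Z path=2 depth=1 children=[] left=['W', 'U'] right=[] parent=Y
Step 3 (left): focus=U path=1 depth=1 children=[] left=['W'] right=['Z'] parent=Y
Step 4 (up): focus=Y path=root depth=0 children=['W', 'U', 'Z'] (at root)
Step 5 (down 2): focus=Z path=2 depth=1 children=[] left=['W', 'U'] right=[] parent=Y
Step 6 (set A): focus=A path=2 depth=1 children=[] left=['W', 'U'] right=[] parent=Y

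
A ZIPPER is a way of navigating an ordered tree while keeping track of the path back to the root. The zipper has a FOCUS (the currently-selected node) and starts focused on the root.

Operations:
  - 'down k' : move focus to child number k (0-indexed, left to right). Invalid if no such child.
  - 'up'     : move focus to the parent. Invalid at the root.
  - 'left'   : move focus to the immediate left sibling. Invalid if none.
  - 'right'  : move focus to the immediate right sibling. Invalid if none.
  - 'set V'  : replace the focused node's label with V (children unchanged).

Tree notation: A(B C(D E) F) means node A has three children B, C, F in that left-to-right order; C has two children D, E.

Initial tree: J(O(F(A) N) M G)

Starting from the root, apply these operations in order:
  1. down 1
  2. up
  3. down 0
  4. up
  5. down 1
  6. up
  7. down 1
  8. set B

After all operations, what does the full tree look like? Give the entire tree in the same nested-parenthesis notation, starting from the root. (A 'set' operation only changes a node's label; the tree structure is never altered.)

Answer: J(O(F(A) N) B G)

Derivation:
Step 1 (down 1): focus=M path=1 depth=1 children=[] left=['O'] right=['G'] parent=J
Step 2 (up): focus=J path=root depth=0 children=['O', 'M', 'G'] (at root)
Step 3 (down 0): focus=O path=0 depth=1 children=['F', 'N'] left=[] right=['M', 'G'] parent=J
Step 4 (up): focus=J path=root depth=0 children=['O', 'M', 'G'] (at root)
Step 5 (down 1): focus=M path=1 depth=1 children=[] left=['O'] right=['G'] parent=J
Step 6 (up): focus=J path=root depth=0 children=['O', 'M', 'G'] (at root)
Step 7 (down 1): focus=M path=1 depth=1 children=[] left=['O'] right=['G'] parent=J
Step 8 (set B): focus=B path=1 depth=1 children=[] left=['O'] right=['G'] parent=J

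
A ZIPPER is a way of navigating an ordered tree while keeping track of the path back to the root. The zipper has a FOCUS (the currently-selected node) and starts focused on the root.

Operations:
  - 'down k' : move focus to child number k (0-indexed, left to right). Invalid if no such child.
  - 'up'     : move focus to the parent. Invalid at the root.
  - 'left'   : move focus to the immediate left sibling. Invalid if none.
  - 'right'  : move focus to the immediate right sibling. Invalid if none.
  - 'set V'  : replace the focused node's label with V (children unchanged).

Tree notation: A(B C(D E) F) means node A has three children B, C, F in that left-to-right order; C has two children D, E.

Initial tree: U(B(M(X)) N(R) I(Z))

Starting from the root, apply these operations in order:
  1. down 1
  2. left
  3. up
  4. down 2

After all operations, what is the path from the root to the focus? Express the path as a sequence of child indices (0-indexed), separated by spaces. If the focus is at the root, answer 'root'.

Step 1 (down 1): focus=N path=1 depth=1 children=['R'] left=['B'] right=['I'] parent=U
Step 2 (left): focus=B path=0 depth=1 children=['M'] left=[] right=['N', 'I'] parent=U
Step 3 (up): focus=U path=root depth=0 children=['B', 'N', 'I'] (at root)
Step 4 (down 2): focus=I path=2 depth=1 children=['Z'] left=['B', 'N'] right=[] parent=U

Answer: 2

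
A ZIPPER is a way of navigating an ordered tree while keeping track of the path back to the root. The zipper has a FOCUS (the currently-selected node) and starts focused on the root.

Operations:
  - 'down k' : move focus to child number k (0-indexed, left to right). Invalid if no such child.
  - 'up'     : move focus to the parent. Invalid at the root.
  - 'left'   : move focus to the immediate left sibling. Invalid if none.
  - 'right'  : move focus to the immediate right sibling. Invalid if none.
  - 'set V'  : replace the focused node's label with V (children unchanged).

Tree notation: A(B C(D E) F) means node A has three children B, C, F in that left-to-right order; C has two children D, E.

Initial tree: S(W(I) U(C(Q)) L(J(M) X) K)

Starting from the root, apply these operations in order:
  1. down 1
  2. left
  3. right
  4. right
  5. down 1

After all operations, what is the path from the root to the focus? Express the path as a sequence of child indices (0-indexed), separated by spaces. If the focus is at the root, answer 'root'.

Answer: 2 1

Derivation:
Step 1 (down 1): focus=U path=1 depth=1 children=['C'] left=['W'] right=['L', 'K'] parent=S
Step 2 (left): focus=W path=0 depth=1 children=['I'] left=[] right=['U', 'L', 'K'] parent=S
Step 3 (right): focus=U path=1 depth=1 children=['C'] left=['W'] right=['L', 'K'] parent=S
Step 4 (right): focus=L path=2 depth=1 children=['J', 'X'] left=['W', 'U'] right=['K'] parent=S
Step 5 (down 1): focus=X path=2/1 depth=2 children=[] left=['J'] right=[] parent=L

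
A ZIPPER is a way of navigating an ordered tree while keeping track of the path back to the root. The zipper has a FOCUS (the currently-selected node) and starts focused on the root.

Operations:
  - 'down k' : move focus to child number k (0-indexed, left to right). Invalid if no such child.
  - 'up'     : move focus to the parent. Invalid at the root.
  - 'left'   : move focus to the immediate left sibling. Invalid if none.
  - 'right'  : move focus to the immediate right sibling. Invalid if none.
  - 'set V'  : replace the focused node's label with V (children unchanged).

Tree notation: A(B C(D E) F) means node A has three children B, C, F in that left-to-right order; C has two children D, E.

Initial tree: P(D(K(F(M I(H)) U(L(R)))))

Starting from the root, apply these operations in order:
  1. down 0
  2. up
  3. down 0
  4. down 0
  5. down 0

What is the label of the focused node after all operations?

Step 1 (down 0): focus=D path=0 depth=1 children=['K'] left=[] right=[] parent=P
Step 2 (up): focus=P path=root depth=0 children=['D'] (at root)
Step 3 (down 0): focus=D path=0 depth=1 children=['K'] left=[] right=[] parent=P
Step 4 (down 0): focus=K path=0/0 depth=2 children=['F', 'U'] left=[] right=[] parent=D
Step 5 (down 0): focus=F path=0/0/0 depth=3 children=['M', 'I'] left=[] right=['U'] parent=K

Answer: F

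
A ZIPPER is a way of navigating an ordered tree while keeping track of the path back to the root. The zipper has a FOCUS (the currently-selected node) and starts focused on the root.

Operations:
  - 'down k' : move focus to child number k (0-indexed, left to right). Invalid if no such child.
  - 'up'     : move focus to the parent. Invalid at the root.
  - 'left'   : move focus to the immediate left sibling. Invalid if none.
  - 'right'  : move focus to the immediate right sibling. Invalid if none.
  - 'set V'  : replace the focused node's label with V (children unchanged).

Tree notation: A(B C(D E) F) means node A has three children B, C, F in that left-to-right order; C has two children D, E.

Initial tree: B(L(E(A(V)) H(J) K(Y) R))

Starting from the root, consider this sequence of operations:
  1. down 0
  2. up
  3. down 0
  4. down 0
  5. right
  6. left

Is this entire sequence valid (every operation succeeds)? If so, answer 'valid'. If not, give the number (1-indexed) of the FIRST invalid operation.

Step 1 (down 0): focus=L path=0 depth=1 children=['E', 'H', 'K', 'R'] left=[] right=[] parent=B
Step 2 (up): focus=B path=root depth=0 children=['L'] (at root)
Step 3 (down 0): focus=L path=0 depth=1 children=['E', 'H', 'K', 'R'] left=[] right=[] parent=B
Step 4 (down 0): focus=E path=0/0 depth=2 children=['A'] left=[] right=['H', 'K', 'R'] parent=L
Step 5 (right): focus=H path=0/1 depth=2 children=['J'] left=['E'] right=['K', 'R'] parent=L
Step 6 (left): focus=E path=0/0 depth=2 children=['A'] left=[] right=['H', 'K', 'R'] parent=L

Answer: valid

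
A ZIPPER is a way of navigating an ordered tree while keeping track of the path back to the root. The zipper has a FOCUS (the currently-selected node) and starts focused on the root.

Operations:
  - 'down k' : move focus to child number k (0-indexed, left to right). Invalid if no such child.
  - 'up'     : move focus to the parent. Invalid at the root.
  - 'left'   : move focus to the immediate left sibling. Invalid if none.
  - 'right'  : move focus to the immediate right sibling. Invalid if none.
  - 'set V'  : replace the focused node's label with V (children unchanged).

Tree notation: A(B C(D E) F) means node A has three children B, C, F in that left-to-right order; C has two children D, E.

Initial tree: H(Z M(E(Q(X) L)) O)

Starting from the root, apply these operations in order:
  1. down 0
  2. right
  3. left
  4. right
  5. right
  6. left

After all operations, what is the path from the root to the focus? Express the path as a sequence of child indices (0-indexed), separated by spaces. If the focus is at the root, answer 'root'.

Answer: 1

Derivation:
Step 1 (down 0): focus=Z path=0 depth=1 children=[] left=[] right=['M', 'O'] parent=H
Step 2 (right): focus=M path=1 depth=1 children=['E'] left=['Z'] right=['O'] parent=H
Step 3 (left): focus=Z path=0 depth=1 children=[] left=[] right=['M', 'O'] parent=H
Step 4 (right): focus=M path=1 depth=1 children=['E'] left=['Z'] right=['O'] parent=H
Step 5 (right): focus=O path=2 depth=1 children=[] left=['Z', 'M'] right=[] parent=H
Step 6 (left): focus=M path=1 depth=1 children=['E'] left=['Z'] right=['O'] parent=H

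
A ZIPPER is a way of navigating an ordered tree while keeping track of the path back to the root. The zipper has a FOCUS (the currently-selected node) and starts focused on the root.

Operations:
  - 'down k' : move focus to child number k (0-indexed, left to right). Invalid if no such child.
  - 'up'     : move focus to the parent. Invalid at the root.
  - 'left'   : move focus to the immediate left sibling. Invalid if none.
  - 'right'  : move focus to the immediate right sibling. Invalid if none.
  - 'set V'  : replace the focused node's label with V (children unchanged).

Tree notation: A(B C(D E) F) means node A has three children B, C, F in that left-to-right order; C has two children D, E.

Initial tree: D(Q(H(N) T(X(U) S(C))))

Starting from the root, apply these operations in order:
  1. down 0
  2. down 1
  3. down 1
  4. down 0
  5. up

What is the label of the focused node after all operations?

Step 1 (down 0): focus=Q path=0 depth=1 children=['H', 'T'] left=[] right=[] parent=D
Step 2 (down 1): focus=T path=0/1 depth=2 children=['X', 'S'] left=['H'] right=[] parent=Q
Step 3 (down 1): focus=S path=0/1/1 depth=3 children=['C'] left=['X'] right=[] parent=T
Step 4 (down 0): focus=C path=0/1/1/0 depth=4 children=[] left=[] right=[] parent=S
Step 5 (up): focus=S path=0/1/1 depth=3 children=['C'] left=['X'] right=[] parent=T

Answer: S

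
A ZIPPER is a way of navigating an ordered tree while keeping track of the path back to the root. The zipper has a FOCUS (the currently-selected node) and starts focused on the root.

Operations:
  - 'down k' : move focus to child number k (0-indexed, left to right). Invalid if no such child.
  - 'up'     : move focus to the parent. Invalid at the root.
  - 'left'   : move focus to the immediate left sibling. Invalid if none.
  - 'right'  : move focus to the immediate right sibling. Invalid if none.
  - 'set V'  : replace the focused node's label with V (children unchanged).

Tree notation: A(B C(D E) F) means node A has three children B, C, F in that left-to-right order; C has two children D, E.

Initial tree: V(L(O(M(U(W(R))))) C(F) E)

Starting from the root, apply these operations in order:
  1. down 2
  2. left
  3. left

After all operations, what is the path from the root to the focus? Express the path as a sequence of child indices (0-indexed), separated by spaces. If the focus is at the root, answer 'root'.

Step 1 (down 2): focus=E path=2 depth=1 children=[] left=['L', 'C'] right=[] parent=V
Step 2 (left): focus=C path=1 depth=1 children=['F'] left=['L'] right=['E'] parent=V
Step 3 (left): focus=L path=0 depth=1 children=['O'] left=[] right=['C', 'E'] parent=V

Answer: 0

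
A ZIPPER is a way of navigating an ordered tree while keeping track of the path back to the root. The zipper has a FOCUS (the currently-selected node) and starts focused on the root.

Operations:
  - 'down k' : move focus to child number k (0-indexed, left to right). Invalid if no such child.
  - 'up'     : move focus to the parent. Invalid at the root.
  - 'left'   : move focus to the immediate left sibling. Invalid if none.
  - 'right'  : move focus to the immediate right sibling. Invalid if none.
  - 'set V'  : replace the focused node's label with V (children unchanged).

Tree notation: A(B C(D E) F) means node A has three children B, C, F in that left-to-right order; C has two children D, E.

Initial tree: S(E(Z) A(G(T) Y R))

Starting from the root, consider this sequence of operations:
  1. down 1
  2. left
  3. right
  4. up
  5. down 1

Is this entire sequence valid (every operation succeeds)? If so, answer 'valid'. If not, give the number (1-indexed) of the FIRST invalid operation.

Answer: valid

Derivation:
Step 1 (down 1): focus=A path=1 depth=1 children=['G', 'Y', 'R'] left=['E'] right=[] parent=S
Step 2 (left): focus=E path=0 depth=1 children=['Z'] left=[] right=['A'] parent=S
Step 3 (right): focus=A path=1 depth=1 children=['G', 'Y', 'R'] left=['E'] right=[] parent=S
Step 4 (up): focus=S path=root depth=0 children=['E', 'A'] (at root)
Step 5 (down 1): focus=A path=1 depth=1 children=['G', 'Y', 'R'] left=['E'] right=[] parent=S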